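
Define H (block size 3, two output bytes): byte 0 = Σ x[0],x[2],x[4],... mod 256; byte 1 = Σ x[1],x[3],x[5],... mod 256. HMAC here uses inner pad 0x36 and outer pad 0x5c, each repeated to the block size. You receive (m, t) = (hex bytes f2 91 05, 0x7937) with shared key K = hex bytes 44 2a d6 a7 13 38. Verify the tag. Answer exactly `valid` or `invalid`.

Key hex bytes 44 2a d6 a7 13 38 is 6 bytes > B = 3, so hash it first: H(key) = 2d 09, then zero-pad to 3 bytes: K' = 2d 09 00.
K' ⊕ ipad = 1b 3f 36; K' ⊕ opad = 71 55 5c.
Inner hash: even-index sum = 226 mod 256 = 226; odd-index sum = 310 mod 256 = 54 → e2 36.
Outer hash (recomputed tag): even-index sum = 259 mod 256 = 3; odd-index sum = 311 mod 256 = 55 → 03 37.
Recomputed tag = 0337; claimed = 7937 → mismatch.

invalid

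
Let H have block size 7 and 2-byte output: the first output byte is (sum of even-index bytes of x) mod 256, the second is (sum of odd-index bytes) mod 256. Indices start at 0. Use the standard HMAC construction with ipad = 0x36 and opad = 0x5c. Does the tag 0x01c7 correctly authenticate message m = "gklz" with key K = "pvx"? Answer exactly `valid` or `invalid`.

invalid

Key "pvx" = 70 76 78 is 3 bytes ≤ B = 7; zero-pad to 7 bytes: K' = 70 76 78 00 00 00 00.
K' ⊕ ipad = 46 40 4e 36 36 36 36; K' ⊕ opad = 2c 2a 24 5c 5c 5c 5c.
Inner hash: even-index sum = 485 mod 256 = 229; odd-index sum = 383 mod 256 = 127 → e5 7f.
Outer hash (recomputed tag): even-index sum = 391 mod 256 = 135; odd-index sum = 455 mod 256 = 199 → 87 c7.
Recomputed tag = 87c7; claimed = 01c7 → mismatch.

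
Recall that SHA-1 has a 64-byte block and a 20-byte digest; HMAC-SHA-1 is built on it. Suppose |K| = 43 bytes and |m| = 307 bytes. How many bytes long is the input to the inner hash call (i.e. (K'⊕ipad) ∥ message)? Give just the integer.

Key is 43 ≤ 64 bytes, zero-padded: |K'| = 64.
Inner input = (K'⊕ipad) ∥ m → 64 + 307 = 371 bytes.

371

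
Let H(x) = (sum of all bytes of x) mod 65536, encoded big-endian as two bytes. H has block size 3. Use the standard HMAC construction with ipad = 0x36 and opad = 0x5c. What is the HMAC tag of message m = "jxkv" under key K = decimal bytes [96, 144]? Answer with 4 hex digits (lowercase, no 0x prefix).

025b

Key decimal bytes [96, 144] = 60 90 is 2 bytes ≤ B = 3; zero-pad to 3 bytes: K' = 60 90 00.
K' ⊕ ipad = 56 a6 36.  K' ⊕ opad = 3c cc 5c.
Inner input = (K'⊕ipad) ∥ m = 56 a6 36 ∥ 6a 78 6b 76.
Inner hash: sum = 86+166+54+106+120+107+118 = 757 → 02 f5.
Outer input = (K'⊕opad) ∥ inner = 3c cc 5c ∥ 02 f5.
Outer hash (tag): sum = 60+204+92+2+245 = 603 → 02 5b.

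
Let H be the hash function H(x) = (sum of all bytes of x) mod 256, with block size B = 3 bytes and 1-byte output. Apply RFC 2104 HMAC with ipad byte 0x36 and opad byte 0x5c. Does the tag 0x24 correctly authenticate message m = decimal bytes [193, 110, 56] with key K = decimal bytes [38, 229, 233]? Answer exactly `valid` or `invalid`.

invalid

Key decimal bytes [38, 229, 233] = 26 e5 e9 is exactly B = 3 bytes: K' = 26 e5 e9.
K' ⊕ ipad = 10 d3 df; K' ⊕ opad = 7a b9 b5.
Inner hash: sum = 16+211+223+193+110+56 = 809; mod 256 = 41 → 29.
Outer hash (recomputed tag): sum = 122+185+181+41 = 529; mod 256 = 17 → 11.
Recomputed tag = 11; claimed = 24 → mismatch.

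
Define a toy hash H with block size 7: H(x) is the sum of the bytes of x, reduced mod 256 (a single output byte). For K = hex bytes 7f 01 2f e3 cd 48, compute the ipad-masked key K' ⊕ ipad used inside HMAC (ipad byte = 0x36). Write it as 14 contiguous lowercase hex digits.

Key hex bytes 7f 01 2f e3 cd 48 is 6 bytes ≤ B = 7; zero-pad to 7 bytes: K' = 7f 01 2f e3 cd 48 00.
XOR each byte with 0x36: 7f⊕36=49, 01⊕36=37, 2f⊕36=19, e3⊕36=d5, cd⊕36=fb, 48⊕36=7e, 00⊕36=36.

493719d5fb7e36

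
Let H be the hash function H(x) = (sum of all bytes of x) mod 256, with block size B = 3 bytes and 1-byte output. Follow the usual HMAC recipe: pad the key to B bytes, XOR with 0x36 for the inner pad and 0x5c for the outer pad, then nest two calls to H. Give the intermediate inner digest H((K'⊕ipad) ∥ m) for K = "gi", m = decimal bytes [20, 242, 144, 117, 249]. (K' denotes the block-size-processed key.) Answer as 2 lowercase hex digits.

Key "gi" = 67 69 is 2 bytes ≤ B = 3; zero-pad to 3 bytes: K' = 67 69 00.
K' ⊕ ipad = 51 5f 36.
Inner input = 51 5f 36 ∥ 14 f2 90 75 f9.
Inner hash: sum = 81+95+54+20+242+144+117+249 = 1002; mod 256 = 234 → ea.

ea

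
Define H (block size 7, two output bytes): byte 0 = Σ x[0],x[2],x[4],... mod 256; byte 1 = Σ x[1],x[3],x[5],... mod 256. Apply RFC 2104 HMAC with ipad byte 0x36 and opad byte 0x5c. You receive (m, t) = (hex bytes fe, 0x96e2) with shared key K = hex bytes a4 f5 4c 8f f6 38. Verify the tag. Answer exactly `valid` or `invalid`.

valid

Key hex bytes a4 f5 4c 8f f6 38 is 6 bytes ≤ B = 7; zero-pad to 7 bytes: K' = a4 f5 4c 8f f6 38 00.
K' ⊕ ipad = 92 c3 7a b9 c0 0e 36; K' ⊕ opad = f8 a9 10 d3 aa 64 5c.
Inner hash: even-index sum = 514 mod 256 = 2; odd-index sum = 648 mod 256 = 136 → 02 88.
Outer hash (recomputed tag): even-index sum = 662 mod 256 = 150; odd-index sum = 482 mod 256 = 226 → 96 e2.
Recomputed tag = 96e2; claimed = 96e2 → match.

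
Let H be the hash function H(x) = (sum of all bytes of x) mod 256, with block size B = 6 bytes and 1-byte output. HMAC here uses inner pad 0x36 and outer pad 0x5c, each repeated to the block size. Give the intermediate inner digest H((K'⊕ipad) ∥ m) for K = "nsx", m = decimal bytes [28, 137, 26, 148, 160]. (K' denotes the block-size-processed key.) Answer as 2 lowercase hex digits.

80

Key "nsx" = 6e 73 78 is 3 bytes ≤ B = 6; zero-pad to 6 bytes: K' = 6e 73 78 00 00 00.
K' ⊕ ipad = 58 45 4e 36 36 36.
Inner input = 58 45 4e 36 36 36 ∥ 1c 89 1a 94 a0.
Inner hash: sum = 88+69+78+54+54+54+28+137+26+148+160 = 896; mod 256 = 128 → 80.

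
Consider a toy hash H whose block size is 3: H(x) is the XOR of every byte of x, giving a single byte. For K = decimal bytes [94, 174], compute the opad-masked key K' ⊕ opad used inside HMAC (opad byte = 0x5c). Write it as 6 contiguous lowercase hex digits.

Key decimal bytes [94, 174] = 5e ae is 2 bytes ≤ B = 3; zero-pad to 3 bytes: K' = 5e ae 00.
XOR each byte with 0x5c: 5e⊕5c=02, ae⊕5c=f2, 00⊕5c=5c.

02f25c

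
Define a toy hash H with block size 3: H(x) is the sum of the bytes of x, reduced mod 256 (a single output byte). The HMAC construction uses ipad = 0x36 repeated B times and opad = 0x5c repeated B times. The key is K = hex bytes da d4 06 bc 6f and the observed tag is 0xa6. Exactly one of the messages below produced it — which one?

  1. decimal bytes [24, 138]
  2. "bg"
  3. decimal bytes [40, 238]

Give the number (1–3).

3

Key hex bytes da d4 06 bc 6f is 5 bytes > B = 3, so hash it first: H(key) = df, then zero-pad to 3 bytes: K' = df 00 00.
K' ⊕ ipad = e9 36 36; K' ⊕ opad = 83 5c 5c.
m1: inner = H(e9 36 36 18 8a) = f7; tag = H(83 5c 5c f7) = 32
m2: inner = H(e9 36 36 62 67) = 1e; tag = H(83 5c 5c 1e) = 59
m3: inner = H(e9 36 36 28 ee) = 6b; tag = H(83 5c 5c 6b) = a6 ← matches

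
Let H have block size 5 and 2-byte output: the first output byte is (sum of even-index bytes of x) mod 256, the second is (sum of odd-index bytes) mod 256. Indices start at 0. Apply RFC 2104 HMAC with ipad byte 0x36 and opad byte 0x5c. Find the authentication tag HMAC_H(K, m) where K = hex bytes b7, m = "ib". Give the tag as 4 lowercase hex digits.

Key hex bytes b7 is 1 byte ≤ B = 5; zero-pad to 5 bytes: K' = b7 00 00 00 00.
K' ⊕ ipad = 81 36 36 36 36.  K' ⊕ opad = eb 5c 5c 5c 5c.
Inner input = (K'⊕ipad) ∥ m = 81 36 36 36 36 ∥ 69 62.
Inner hash: even-index sum = 335 mod 256 = 79; odd-index sum = 213 mod 256 = 213 → 4f d5.
Outer input = (K'⊕opad) ∥ inner = eb 5c 5c 5c 5c ∥ 4f d5.
Outer hash (tag): even-index sum = 632 mod 256 = 120; odd-index sum = 263 mod 256 = 7 → 78 07.

7807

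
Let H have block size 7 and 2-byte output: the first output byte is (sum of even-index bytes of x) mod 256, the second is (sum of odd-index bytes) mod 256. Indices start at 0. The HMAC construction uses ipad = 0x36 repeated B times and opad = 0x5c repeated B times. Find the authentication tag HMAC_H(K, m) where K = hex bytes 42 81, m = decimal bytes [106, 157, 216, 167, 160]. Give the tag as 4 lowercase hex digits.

37ef

Key hex bytes 42 81 is 2 bytes ≤ B = 7; zero-pad to 7 bytes: K' = 42 81 00 00 00 00 00.
K' ⊕ ipad = 74 b7 36 36 36 36 36.  K' ⊕ opad = 1e dd 5c 5c 5c 5c 5c.
Inner input = (K'⊕ipad) ∥ m = 74 b7 36 36 36 36 36 ∥ 6a 9d d8 a7 a0.
Inner hash: even-index sum = 602 mod 256 = 90; odd-index sum = 773 mod 256 = 5 → 5a 05.
Outer input = (K'⊕opad) ∥ inner = 1e dd 5c 5c 5c 5c 5c ∥ 5a 05.
Outer hash (tag): even-index sum = 311 mod 256 = 55; odd-index sum = 495 mod 256 = 239 → 37 ef.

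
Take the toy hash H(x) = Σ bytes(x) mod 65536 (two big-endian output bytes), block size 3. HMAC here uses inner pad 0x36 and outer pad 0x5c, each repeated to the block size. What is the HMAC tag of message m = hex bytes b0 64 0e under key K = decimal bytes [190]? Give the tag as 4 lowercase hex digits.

01b2

Key decimal bytes [190] = be is 1 byte ≤ B = 3; zero-pad to 3 bytes: K' = be 00 00.
K' ⊕ ipad = 88 36 36.  K' ⊕ opad = e2 5c 5c.
Inner input = (K'⊕ipad) ∥ m = 88 36 36 ∥ b0 64 0e.
Inner hash: sum = 136+54+54+176+100+14 = 534 → 02 16.
Outer input = (K'⊕opad) ∥ inner = e2 5c 5c ∥ 02 16.
Outer hash (tag): sum = 226+92+92+2+22 = 434 → 01 b2.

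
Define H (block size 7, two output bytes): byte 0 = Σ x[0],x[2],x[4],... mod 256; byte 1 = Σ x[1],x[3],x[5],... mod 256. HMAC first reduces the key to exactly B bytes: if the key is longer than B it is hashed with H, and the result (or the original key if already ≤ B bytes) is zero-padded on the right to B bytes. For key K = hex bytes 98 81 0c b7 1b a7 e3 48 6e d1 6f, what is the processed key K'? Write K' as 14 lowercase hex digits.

7ff80000000000

|K| = 11 > B = 7, so first hash the key.
H(K): even-index sum = 639 mod 256 = 127; odd-index sum = 760 mod 256 = 248 → 7f f8.
Zero-pad H(K) = 7f f8 to 7 bytes: K' = 7f f8 00 00 00 00 00.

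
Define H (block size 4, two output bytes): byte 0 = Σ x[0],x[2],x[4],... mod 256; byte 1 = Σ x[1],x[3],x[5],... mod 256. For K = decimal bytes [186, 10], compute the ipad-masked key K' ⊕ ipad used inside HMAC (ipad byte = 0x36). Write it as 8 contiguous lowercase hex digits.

8c3c3636

Key decimal bytes [186, 10] = ba 0a is 2 bytes ≤ B = 4; zero-pad to 4 bytes: K' = ba 0a 00 00.
XOR each byte with 0x36: ba⊕36=8c, 0a⊕36=3c, 00⊕36=36, 00⊕36=36.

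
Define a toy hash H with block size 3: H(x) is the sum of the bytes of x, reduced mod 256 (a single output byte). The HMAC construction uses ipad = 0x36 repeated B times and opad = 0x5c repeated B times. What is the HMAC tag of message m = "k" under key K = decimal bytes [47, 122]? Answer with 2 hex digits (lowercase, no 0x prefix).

Key decimal bytes [47, 122] = 2f 7a is 2 bytes ≤ B = 3; zero-pad to 3 bytes: K' = 2f 7a 00.
K' ⊕ ipad = 19 4c 36.  K' ⊕ opad = 73 26 5c.
Inner input = (K'⊕ipad) ∥ m = 19 4c 36 ∥ 6b.
Inner hash: sum = 25+76+54+107 = 262; mod 256 = 6 → 06.
Outer input = (K'⊕opad) ∥ inner = 73 26 5c ∥ 06.
Outer hash (tag): sum = 115+38+92+6 = 251 → fb.

fb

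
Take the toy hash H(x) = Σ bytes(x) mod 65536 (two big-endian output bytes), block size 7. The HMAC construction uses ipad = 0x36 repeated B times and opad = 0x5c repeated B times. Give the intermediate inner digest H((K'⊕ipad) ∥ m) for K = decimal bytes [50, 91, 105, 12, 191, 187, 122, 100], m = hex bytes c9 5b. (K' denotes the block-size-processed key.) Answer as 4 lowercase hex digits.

02d3

Key decimal bytes [50, 91, 105, 12, 191, 187, 122, 100] = 32 5b 69 0c bf bb 7a 64 is 8 bytes > B = 7, so hash it first: H(key) = 03 5a, then zero-pad to 7 bytes: K' = 03 5a 00 00 00 00 00.
K' ⊕ ipad = 35 6c 36 36 36 36 36.
Inner input = 35 6c 36 36 36 36 36 ∥ c9 5b.
Inner hash: sum = 53+108+54+54+54+54+54+201+91 = 723 → 02 d3.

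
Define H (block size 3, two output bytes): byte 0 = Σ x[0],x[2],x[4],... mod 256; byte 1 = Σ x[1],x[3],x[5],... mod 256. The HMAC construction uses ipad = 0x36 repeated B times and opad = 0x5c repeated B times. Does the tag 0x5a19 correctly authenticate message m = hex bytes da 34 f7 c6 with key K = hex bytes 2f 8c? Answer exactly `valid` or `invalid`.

valid

Key hex bytes 2f 8c is 2 bytes ≤ B = 3; zero-pad to 3 bytes: K' = 2f 8c 00.
K' ⊕ ipad = 19 ba 36; K' ⊕ opad = 73 d0 5c.
Inner hash: even-index sum = 329 mod 256 = 73; odd-index sum = 651 mod 256 = 139 → 49 8b.
Outer hash (recomputed tag): even-index sum = 346 mod 256 = 90; odd-index sum = 281 mod 256 = 25 → 5a 19.
Recomputed tag = 5a19; claimed = 5a19 → match.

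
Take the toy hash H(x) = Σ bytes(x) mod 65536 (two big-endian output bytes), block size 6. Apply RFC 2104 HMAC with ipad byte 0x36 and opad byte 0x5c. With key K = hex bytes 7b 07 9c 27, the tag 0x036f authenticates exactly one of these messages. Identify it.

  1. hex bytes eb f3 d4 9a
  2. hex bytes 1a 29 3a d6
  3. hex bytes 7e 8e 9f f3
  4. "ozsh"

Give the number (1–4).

2

Key hex bytes 7b 07 9c 27 is 4 bytes ≤ B = 6; zero-pad to 6 bytes: K' = 7b 07 9c 27 00 00.
K' ⊕ ipad = 4d 31 aa 11 36 36; K' ⊕ opad = 27 5b c0 7b 5c 5c.
m1: inner = H(4d 31 aa 11 36 36 eb f3 d4 9a) = 04 f1; tag = H(27 5b c0 7b 5c 5c 04 f1) = 036a
m2: inner = H(4d 31 aa 11 36 36 1a 29 3a d6) = 02 f8; tag = H(27 5b c0 7b 5c 5c 02 f8) = 036f ← matches
m3: inner = H(4d 31 aa 11 36 36 7e 8e 9f f3) = 04 43; tag = H(27 5b c0 7b 5c 5c 04 43) = 02bc
m4: inner = H(4d 31 aa 11 36 36 6f 7a 73 68) = 03 69; tag = H(27 5b c0 7b 5c 5c 03 69) = 02e1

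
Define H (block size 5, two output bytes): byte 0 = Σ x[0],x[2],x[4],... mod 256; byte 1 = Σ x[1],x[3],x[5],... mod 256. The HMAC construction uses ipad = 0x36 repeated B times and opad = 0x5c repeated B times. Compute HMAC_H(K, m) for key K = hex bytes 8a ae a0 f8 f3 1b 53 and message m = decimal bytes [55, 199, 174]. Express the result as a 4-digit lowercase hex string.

f672

Key hex bytes 8a ae a0 f8 f3 1b 53 is 7 bytes > B = 5, so hash it first: H(key) = 70 c1, then zero-pad to 5 bytes: K' = 70 c1 00 00 00.
K' ⊕ ipad = 46 f7 36 36 36.  K' ⊕ opad = 2c 9d 5c 5c 5c.
Inner input = (K'⊕ipad) ∥ m = 46 f7 36 36 36 ∥ 37 c7 ae.
Inner hash: even-index sum = 377 mod 256 = 121; odd-index sum = 530 mod 256 = 18 → 79 12.
Outer input = (K'⊕opad) ∥ inner = 2c 9d 5c 5c 5c ∥ 79 12.
Outer hash (tag): even-index sum = 246 mod 256 = 246; odd-index sum = 370 mod 256 = 114 → f6 72.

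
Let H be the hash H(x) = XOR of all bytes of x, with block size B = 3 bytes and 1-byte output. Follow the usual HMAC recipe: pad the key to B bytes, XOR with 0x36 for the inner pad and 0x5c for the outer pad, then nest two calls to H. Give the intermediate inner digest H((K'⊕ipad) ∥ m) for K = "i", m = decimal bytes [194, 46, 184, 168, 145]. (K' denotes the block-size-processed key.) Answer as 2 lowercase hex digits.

Key "i" = 69 is 1 byte ≤ B = 3; zero-pad to 3 bytes: K' = 69 00 00.
K' ⊕ ipad = 5f 36 36.
Inner input = 5f 36 36 ∥ c2 2e b8 a8 91.
Inner hash: XOR 5f⊕36⊕36⊕c2⊕2e⊕b8⊕a8⊕91 = 32.

32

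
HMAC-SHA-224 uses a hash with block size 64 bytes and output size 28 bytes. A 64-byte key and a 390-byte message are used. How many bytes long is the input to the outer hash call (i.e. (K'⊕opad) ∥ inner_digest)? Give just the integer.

92

Key is 64 ≤ 64 bytes, zero-padded: |K'| = 64.
Outer input = (K'⊕opad) ∥ H(inner) → 64 + 28 = 92 bytes.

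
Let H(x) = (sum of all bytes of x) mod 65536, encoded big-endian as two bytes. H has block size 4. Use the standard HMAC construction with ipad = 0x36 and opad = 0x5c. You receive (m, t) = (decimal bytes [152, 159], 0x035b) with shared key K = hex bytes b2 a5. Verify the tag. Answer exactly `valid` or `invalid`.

valid

Key hex bytes b2 a5 is 2 bytes ≤ B = 4; zero-pad to 4 bytes: K' = b2 a5 00 00.
K' ⊕ ipad = 84 93 36 36; K' ⊕ opad = ee f9 5c 5c.
Inner hash: sum = 132+147+54+54+152+159 = 698 → 02 ba.
Outer hash (recomputed tag): sum = 238+249+92+92+2+186 = 859 → 03 5b.
Recomputed tag = 035b; claimed = 035b → match.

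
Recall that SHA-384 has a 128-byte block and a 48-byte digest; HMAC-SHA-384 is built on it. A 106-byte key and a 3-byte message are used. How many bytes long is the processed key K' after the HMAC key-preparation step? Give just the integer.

128

Key is 106 ≤ 128 bytes, zero-padded: |K'| = 128.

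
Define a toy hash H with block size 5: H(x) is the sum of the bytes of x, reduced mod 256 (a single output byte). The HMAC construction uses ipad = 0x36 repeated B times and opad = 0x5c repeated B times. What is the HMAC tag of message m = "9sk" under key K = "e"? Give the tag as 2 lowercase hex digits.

Key "e" = 65 is 1 byte ≤ B = 5; zero-pad to 5 bytes: K' = 65 00 00 00 00.
K' ⊕ ipad = 53 36 36 36 36.  K' ⊕ opad = 39 5c 5c 5c 5c.
Inner input = (K'⊕ipad) ∥ m = 53 36 36 36 36 ∥ 39 73 6b.
Inner hash: sum = 83+54+54+54+54+57+115+107 = 578; mod 256 = 66 → 42.
Outer input = (K'⊕opad) ∥ inner = 39 5c 5c 5c 5c ∥ 42.
Outer hash (tag): sum = 57+92+92+92+92+66 = 491; mod 256 = 235 → eb.

eb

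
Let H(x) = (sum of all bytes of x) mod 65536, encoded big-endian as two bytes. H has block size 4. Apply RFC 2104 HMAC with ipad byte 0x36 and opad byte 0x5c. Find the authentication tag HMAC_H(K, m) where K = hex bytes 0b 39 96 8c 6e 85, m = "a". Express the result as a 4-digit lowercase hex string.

018c

Key hex bytes 0b 39 96 8c 6e 85 is 6 bytes > B = 4, so hash it first: H(key) = 02 59, then zero-pad to 4 bytes: K' = 02 59 00 00.
K' ⊕ ipad = 34 6f 36 36.  K' ⊕ opad = 5e 05 5c 5c.
Inner input = (K'⊕ipad) ∥ m = 34 6f 36 36 ∥ 61.
Inner hash: sum = 52+111+54+54+97 = 368 → 01 70.
Outer input = (K'⊕opad) ∥ inner = 5e 05 5c 5c ∥ 01 70.
Outer hash (tag): sum = 94+5+92+92+1+112 = 396 → 01 8c.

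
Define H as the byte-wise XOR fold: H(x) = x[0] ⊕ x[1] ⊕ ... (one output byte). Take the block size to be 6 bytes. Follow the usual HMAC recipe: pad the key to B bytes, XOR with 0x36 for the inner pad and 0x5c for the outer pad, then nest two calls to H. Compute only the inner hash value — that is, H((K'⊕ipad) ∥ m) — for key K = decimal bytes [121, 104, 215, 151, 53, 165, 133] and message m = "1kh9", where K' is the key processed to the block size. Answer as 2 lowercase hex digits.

4f

Key decimal bytes [121, 104, 215, 151, 53, 165, 133] = 79 68 d7 97 35 a5 85 is 7 bytes > B = 6, so hash it first: H(key) = 44, then zero-pad to 6 bytes: K' = 44 00 00 00 00 00.
K' ⊕ ipad = 72 36 36 36 36 36.
Inner input = 72 36 36 36 36 36 ∥ 31 6b 68 39.
Inner hash: XOR 72⊕36⊕36⊕36⊕36⊕36⊕31⊕6b⊕68⊕39 = 4f.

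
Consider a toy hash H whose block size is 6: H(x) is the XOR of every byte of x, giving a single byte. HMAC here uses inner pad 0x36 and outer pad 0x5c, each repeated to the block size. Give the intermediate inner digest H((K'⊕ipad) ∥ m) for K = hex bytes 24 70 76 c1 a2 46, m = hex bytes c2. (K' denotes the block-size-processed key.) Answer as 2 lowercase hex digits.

Key hex bytes 24 70 76 c1 a2 46 is exactly B = 6 bytes: K' = 24 70 76 c1 a2 46.
K' ⊕ ipad = 12 46 40 f7 94 70.
Inner input = 12 46 40 f7 94 70 ∥ c2.
Inner hash: XOR 12⊕46⊕40⊕f7⊕94⊕70⊕c2 = c5.

c5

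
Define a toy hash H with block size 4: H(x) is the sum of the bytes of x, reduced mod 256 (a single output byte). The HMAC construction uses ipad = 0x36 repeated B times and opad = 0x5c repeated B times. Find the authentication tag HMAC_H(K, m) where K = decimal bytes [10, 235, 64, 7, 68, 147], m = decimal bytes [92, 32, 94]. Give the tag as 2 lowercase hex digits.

Key decimal bytes [10, 235, 64, 7, 68, 147] = 0a eb 40 07 44 93 is 6 bytes > B = 4, so hash it first: H(key) = 13, then zero-pad to 4 bytes: K' = 13 00 00 00.
K' ⊕ ipad = 25 36 36 36.  K' ⊕ opad = 4f 5c 5c 5c.
Inner input = (K'⊕ipad) ∥ m = 25 36 36 36 ∥ 5c 20 5e.
Inner hash: sum = 37+54+54+54+92+32+94 = 417; mod 256 = 161 → a1.
Outer input = (K'⊕opad) ∥ inner = 4f 5c 5c 5c ∥ a1.
Outer hash (tag): sum = 79+92+92+92+161 = 516; mod 256 = 4 → 04.

04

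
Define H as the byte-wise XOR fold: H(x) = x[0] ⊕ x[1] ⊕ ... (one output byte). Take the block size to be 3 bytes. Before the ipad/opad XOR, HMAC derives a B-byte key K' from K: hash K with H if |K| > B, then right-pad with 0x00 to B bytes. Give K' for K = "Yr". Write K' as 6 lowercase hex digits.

Key "Yr" = 59 72 is 2 bytes ≤ B = 3; zero-pad to 3 bytes: K' = 59 72 00.

597200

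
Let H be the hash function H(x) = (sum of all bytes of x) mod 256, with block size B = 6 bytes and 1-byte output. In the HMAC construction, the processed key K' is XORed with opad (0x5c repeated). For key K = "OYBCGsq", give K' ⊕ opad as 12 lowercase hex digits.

Key "OYBCGsq" = 4f 59 42 43 47 73 71 is 7 bytes > B = 6, so hash it first: H(key) = 58, then zero-pad to 6 bytes: K' = 58 00 00 00 00 00.
XOR each byte with 0x5c: 58⊕5c=04, 00⊕5c=5c, 00⊕5c=5c, 00⊕5c=5c, 00⊕5c=5c, 00⊕5c=5c.

045c5c5c5c5c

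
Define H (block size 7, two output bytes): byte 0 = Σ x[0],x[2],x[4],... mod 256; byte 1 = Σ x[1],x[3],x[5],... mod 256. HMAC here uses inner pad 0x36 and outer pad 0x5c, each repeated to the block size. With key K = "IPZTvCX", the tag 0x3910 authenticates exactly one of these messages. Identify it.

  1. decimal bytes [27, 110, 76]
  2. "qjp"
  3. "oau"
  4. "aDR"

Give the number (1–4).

Key "IPZTvCX" = 49 50 5a 54 76 43 58 is exactly B = 7 bytes: K' = 49 50 5a 54 76 43 58.
K' ⊕ ipad = 7f 66 6c 62 40 75 6e; K' ⊕ opad = 15 0c 06 08 2a 1f 04.
m1: inner = H(7f 66 6c 62 40 75 6e 1b 6e 4c) = 07 a4; tag = H(15 0c 06 08 2a 1f 04 07 a4) = ed3a
m2: inner = H(7f 66 6c 62 40 75 6e 71 6a 70) = 03 1e; tag = H(15 0c 06 08 2a 1f 04 03 1e) = 6736
m3: inner = H(7f 66 6c 62 40 75 6e 6f 61 75) = fa 21; tag = H(15 0c 06 08 2a 1f 04 fa 21) = 6a2d
m4: inner = H(7f 66 6c 62 40 75 6e 61 44 52) = dd f0; tag = H(15 0c 06 08 2a 1f 04 dd f0) = 3910 ← matches

4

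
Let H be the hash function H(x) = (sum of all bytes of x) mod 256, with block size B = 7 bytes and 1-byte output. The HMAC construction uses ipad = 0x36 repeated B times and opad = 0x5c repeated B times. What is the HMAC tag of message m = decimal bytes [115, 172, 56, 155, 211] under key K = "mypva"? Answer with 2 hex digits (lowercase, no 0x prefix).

59

Key "mypva" = 6d 79 70 76 61 is 5 bytes ≤ B = 7; zero-pad to 7 bytes: K' = 6d 79 70 76 61 00 00.
K' ⊕ ipad = 5b 4f 46 40 57 36 36.  K' ⊕ opad = 31 25 2c 2a 3d 5c 5c.
Inner input = (K'⊕ipad) ∥ m = 5b 4f 46 40 57 36 36 ∥ 73 ac 38 9b d3.
Inner hash: sum = 91+79+70+64+87+54+54+115+172+56+155+211 = 1208; mod 256 = 184 → b8.
Outer input = (K'⊕opad) ∥ inner = 31 25 2c 2a 3d 5c 5c ∥ b8.
Outer hash (tag): sum = 49+37+44+42+61+92+92+184 = 601; mod 256 = 89 → 59.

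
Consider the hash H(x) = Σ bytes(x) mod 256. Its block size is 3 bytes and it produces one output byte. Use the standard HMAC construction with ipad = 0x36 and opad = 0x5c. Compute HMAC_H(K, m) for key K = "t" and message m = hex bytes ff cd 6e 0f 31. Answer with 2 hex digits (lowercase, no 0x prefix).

Key "t" = 74 is 1 byte ≤ B = 3; zero-pad to 3 bytes: K' = 74 00 00.
K' ⊕ ipad = 42 36 36.  K' ⊕ opad = 28 5c 5c.
Inner input = (K'⊕ipad) ∥ m = 42 36 36 ∥ ff cd 6e 0f 31.
Inner hash: sum = 66+54+54+255+205+110+15+49 = 808; mod 256 = 40 → 28.
Outer input = (K'⊕opad) ∥ inner = 28 5c 5c ∥ 28.
Outer hash (tag): sum = 40+92+92+40 = 264; mod 256 = 8 → 08.

08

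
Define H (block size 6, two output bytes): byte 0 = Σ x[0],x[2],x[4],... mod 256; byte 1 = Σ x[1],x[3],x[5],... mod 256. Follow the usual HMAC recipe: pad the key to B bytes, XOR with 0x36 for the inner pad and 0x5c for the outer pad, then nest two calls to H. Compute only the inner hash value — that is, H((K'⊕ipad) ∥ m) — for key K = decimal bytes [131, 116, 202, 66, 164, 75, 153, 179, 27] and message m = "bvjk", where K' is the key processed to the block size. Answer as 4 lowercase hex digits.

cbcf

Key decimal bytes [131, 116, 202, 66, 164, 75, 153, 179, 27] = 83 74 ca 42 a4 4b 99 b3 1b is 9 bytes > B = 6, so hash it first: H(key) = a5 b4, then zero-pad to 6 bytes: K' = a5 b4 00 00 00 00.
K' ⊕ ipad = 93 82 36 36 36 36.
Inner input = 93 82 36 36 36 36 ∥ 62 76 6a 6b.
Inner hash: even-index sum = 459 mod 256 = 203; odd-index sum = 463 mod 256 = 207 → cb cf.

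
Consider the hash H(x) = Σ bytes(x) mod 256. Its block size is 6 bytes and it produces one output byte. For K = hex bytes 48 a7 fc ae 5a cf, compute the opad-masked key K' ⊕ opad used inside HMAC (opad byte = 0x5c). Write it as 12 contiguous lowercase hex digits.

14fba0f20693

Key hex bytes 48 a7 fc ae 5a cf is exactly B = 6 bytes: K' = 48 a7 fc ae 5a cf.
XOR each byte with 0x5c: 48⊕5c=14, a7⊕5c=fb, fc⊕5c=a0, ae⊕5c=f2, 5a⊕5c=06, cf⊕5c=93.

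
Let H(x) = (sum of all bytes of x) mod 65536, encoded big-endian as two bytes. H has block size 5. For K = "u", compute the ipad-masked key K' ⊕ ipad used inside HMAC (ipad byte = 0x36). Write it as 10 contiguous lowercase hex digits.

4336363636

Key "u" = 75 is 1 byte ≤ B = 5; zero-pad to 5 bytes: K' = 75 00 00 00 00.
XOR each byte with 0x36: 75⊕36=43, 00⊕36=36, 00⊕36=36, 00⊕36=36, 00⊕36=36.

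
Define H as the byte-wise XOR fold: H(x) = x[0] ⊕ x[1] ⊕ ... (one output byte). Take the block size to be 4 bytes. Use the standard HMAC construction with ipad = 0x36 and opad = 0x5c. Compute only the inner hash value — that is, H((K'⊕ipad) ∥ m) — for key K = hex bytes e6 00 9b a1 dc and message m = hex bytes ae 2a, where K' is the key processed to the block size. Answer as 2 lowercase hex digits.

Key hex bytes e6 00 9b a1 dc is 5 bytes > B = 4, so hash it first: H(key) = 00, then zero-pad to 4 bytes: K' = 00 00 00 00.
K' ⊕ ipad = 36 36 36 36.
Inner input = 36 36 36 36 ∥ ae 2a.
Inner hash: XOR 36⊕36⊕36⊕36⊕ae⊕2a = 84.

84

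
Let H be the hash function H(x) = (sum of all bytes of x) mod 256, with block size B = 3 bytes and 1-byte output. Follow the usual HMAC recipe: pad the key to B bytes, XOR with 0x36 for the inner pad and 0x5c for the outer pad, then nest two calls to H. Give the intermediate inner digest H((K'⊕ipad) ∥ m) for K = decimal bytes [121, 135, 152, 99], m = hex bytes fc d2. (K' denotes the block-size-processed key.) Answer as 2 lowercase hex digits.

Key decimal bytes [121, 135, 152, 99] = 79 87 98 63 is 4 bytes > B = 3, so hash it first: H(key) = fb, then zero-pad to 3 bytes: K' = fb 00 00.
K' ⊕ ipad = cd 36 36.
Inner input = cd 36 36 ∥ fc d2.
Inner hash: sum = 205+54+54+252+210 = 775; mod 256 = 7 → 07.

07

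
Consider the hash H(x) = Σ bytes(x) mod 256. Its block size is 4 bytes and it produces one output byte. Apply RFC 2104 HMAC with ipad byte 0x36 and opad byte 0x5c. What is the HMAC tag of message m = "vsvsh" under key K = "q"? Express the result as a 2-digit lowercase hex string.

Key "q" = 71 is 1 byte ≤ B = 4; zero-pad to 4 bytes: K' = 71 00 00 00.
K' ⊕ ipad = 47 36 36 36.  K' ⊕ opad = 2d 5c 5c 5c.
Inner input = (K'⊕ipad) ∥ m = 47 36 36 36 ∥ 76 73 76 73 68.
Inner hash: sum = 71+54+54+54+118+115+118+115+104 = 803; mod 256 = 35 → 23.
Outer input = (K'⊕opad) ∥ inner = 2d 5c 5c 5c ∥ 23.
Outer hash (tag): sum = 45+92+92+92+35 = 356; mod 256 = 100 → 64.

64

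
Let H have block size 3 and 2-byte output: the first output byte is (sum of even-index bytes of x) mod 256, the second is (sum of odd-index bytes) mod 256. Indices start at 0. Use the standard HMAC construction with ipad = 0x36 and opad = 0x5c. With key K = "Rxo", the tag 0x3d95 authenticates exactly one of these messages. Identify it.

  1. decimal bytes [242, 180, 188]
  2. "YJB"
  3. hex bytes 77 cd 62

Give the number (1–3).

Key "Rxo" = 52 78 6f is exactly B = 3 bytes: K' = 52 78 6f.
K' ⊕ ipad = 64 4e 59; K' ⊕ opad = 0e 24 33.
m1: inner = H(64 4e 59 f2 b4 bc) = 71 fc; tag = H(0e 24 33 71 fc) = 3d95 ← matches
m2: inner = H(64 4e 59 59 4a 42) = 07 e9; tag = H(0e 24 33 07 e9) = 2a2b
m3: inner = H(64 4e 59 77 cd 62) = 8a 27; tag = H(0e 24 33 8a 27) = 68ae

1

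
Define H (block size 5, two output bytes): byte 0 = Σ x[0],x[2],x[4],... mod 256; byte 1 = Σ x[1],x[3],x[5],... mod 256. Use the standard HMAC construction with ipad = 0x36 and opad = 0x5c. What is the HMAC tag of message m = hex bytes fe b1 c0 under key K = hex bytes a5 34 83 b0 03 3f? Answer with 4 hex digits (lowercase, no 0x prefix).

3815

Key hex bytes a5 34 83 b0 03 3f is 6 bytes > B = 5, so hash it first: H(key) = 2b 23, then zero-pad to 5 bytes: K' = 2b 23 00 00 00.
K' ⊕ ipad = 1d 15 36 36 36.  K' ⊕ opad = 77 7f 5c 5c 5c.
Inner input = (K'⊕ipad) ∥ m = 1d 15 36 36 36 ∥ fe b1 c0.
Inner hash: even-index sum = 314 mod 256 = 58; odd-index sum = 521 mod 256 = 9 → 3a 09.
Outer input = (K'⊕opad) ∥ inner = 77 7f 5c 5c 5c ∥ 3a 09.
Outer hash (tag): even-index sum = 312 mod 256 = 56; odd-index sum = 277 mod 256 = 21 → 38 15.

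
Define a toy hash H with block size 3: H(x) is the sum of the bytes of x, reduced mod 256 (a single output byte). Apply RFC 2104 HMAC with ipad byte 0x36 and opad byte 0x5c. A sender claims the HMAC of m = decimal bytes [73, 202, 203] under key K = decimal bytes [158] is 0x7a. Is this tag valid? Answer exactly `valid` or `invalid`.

invalid

Key decimal bytes [158] = 9e is 1 byte ≤ B = 3; zero-pad to 3 bytes: K' = 9e 00 00.
K' ⊕ ipad = a8 36 36; K' ⊕ opad = c2 5c 5c.
Inner hash: sum = 168+54+54+73+202+203 = 754; mod 256 = 242 → f2.
Outer hash (recomputed tag): sum = 194+92+92+242 = 620; mod 256 = 108 → 6c.
Recomputed tag = 6c; claimed = 7a → mismatch.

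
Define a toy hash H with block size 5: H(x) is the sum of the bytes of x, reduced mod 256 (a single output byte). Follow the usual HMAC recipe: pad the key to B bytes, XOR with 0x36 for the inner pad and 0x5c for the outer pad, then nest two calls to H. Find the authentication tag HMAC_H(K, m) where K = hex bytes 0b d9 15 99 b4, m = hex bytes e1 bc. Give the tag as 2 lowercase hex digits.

ef

Key hex bytes 0b d9 15 99 b4 is exactly B = 5 bytes: K' = 0b d9 15 99 b4.
K' ⊕ ipad = 3d ef 23 af 82.  K' ⊕ opad = 57 85 49 c5 e8.
Inner input = (K'⊕ipad) ∥ m = 3d ef 23 af 82 ∥ e1 bc.
Inner hash: sum = 61+239+35+175+130+225+188 = 1053; mod 256 = 29 → 1d.
Outer input = (K'⊕opad) ∥ inner = 57 85 49 c5 e8 ∥ 1d.
Outer hash (tag): sum = 87+133+73+197+232+29 = 751; mod 256 = 239 → ef.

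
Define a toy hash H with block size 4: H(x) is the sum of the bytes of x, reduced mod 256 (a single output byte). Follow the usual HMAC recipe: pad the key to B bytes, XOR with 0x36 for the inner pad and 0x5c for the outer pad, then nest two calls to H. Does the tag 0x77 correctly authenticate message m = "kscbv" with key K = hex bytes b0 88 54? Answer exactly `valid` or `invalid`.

Key hex bytes b0 88 54 is 3 bytes ≤ B = 4; zero-pad to 4 bytes: K' = b0 88 54 00.
K' ⊕ ipad = 86 be 62 36; K' ⊕ opad = ec d4 08 5c.
Inner hash: sum = 134+190+98+54+107+115+99+98+118 = 1013; mod 256 = 245 → f5.
Outer hash (recomputed tag): sum = 236+212+8+92+245 = 793; mod 256 = 25 → 19.
Recomputed tag = 19; claimed = 77 → mismatch.

invalid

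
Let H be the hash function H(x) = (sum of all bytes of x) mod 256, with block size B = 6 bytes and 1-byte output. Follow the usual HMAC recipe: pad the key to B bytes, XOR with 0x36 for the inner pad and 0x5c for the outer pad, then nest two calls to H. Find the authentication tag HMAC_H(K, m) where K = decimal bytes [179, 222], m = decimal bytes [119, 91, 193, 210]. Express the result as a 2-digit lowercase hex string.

8b

Key decimal bytes [179, 222] = b3 de is 2 bytes ≤ B = 6; zero-pad to 6 bytes: K' = b3 de 00 00 00 00.
K' ⊕ ipad = 85 e8 36 36 36 36.  K' ⊕ opad = ef 82 5c 5c 5c 5c.
Inner input = (K'⊕ipad) ∥ m = 85 e8 36 36 36 36 ∥ 77 5b c1 d2.
Inner hash: sum = 133+232+54+54+54+54+119+91+193+210 = 1194; mod 256 = 170 → aa.
Outer input = (K'⊕opad) ∥ inner = ef 82 5c 5c 5c 5c ∥ aa.
Outer hash (tag): sum = 239+130+92+92+92+92+170 = 907; mod 256 = 139 → 8b.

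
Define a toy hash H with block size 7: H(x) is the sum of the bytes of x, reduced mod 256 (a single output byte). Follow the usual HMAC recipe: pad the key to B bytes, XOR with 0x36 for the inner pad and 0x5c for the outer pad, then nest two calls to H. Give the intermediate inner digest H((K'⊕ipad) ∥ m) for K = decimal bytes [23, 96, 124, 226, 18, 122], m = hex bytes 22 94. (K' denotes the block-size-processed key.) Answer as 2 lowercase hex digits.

Key decimal bytes [23, 96, 124, 226, 18, 122] = 17 60 7c e2 12 7a is 6 bytes ≤ B = 7; zero-pad to 7 bytes: K' = 17 60 7c e2 12 7a 00.
K' ⊕ ipad = 21 56 4a d4 24 4c 36.
Inner input = 21 56 4a d4 24 4c 36 ∥ 22 94.
Inner hash: sum = 33+86+74+212+36+76+54+34+148 = 753; mod 256 = 241 → f1.

f1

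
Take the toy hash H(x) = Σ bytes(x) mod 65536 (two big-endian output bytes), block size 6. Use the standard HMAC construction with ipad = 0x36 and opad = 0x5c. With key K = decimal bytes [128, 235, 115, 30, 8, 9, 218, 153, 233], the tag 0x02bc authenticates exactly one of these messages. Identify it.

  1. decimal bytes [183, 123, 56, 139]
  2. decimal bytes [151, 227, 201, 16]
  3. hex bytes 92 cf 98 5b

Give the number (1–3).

2

Key decimal bytes [128, 235, 115, 30, 8, 9, 218, 153, 233] = 80 eb 73 1e 08 09 da 99 e9 is 9 bytes > B = 6, so hash it first: H(key) = 04 69, then zero-pad to 6 bytes: K' = 04 69 00 00 00 00.
K' ⊕ ipad = 32 5f 36 36 36 36; K' ⊕ opad = 58 35 5c 5c 5c 5c.
m1: inner = H(32 5f 36 36 36 36 b7 7b 38 8b) = 03 5e; tag = H(58 35 5c 5c 5c 5c 03 5e) = 025e
m2: inner = H(32 5f 36 36 36 36 97 e3 c9 10) = 03 bc; tag = H(58 35 5c 5c 5c 5c 03 bc) = 02bc ← matches
m3: inner = H(32 5f 36 36 36 36 92 cf 98 5b) = 03 bd; tag = H(58 35 5c 5c 5c 5c 03 bd) = 02bd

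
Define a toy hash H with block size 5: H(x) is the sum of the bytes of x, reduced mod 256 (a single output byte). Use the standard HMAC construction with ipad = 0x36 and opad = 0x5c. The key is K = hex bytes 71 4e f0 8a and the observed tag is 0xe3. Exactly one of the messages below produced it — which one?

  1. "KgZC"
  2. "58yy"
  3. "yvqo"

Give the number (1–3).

Key hex bytes 71 4e f0 8a is 4 bytes ≤ B = 5; zero-pad to 5 bytes: K' = 71 4e f0 8a 00.
K' ⊕ ipad = 47 78 c6 bc 36; K' ⊕ opad = 2d 12 ac d6 5c.
m1: inner = H(47 78 c6 bc 36 4b 67 5a 43) = c6; tag = H(2d 12 ac d6 5c c6) = e3 ← matches
m2: inner = H(47 78 c6 bc 36 35 38 79 79) = d6; tag = H(2d 12 ac d6 5c d6) = f3
m3: inner = H(47 78 c6 bc 36 79 76 71 6f) = 46; tag = H(2d 12 ac d6 5c 46) = 63

1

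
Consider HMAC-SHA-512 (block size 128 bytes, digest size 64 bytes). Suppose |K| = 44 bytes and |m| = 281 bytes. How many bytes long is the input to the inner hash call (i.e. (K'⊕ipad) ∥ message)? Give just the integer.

409

Key is 44 ≤ 128 bytes, zero-padded: |K'| = 128.
Inner input = (K'⊕ipad) ∥ m → 128 + 281 = 409 bytes.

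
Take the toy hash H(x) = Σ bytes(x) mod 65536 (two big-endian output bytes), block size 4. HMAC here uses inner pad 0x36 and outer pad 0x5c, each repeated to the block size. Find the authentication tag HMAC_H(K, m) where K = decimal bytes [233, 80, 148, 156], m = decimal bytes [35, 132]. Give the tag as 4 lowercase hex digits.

0284

Key decimal bytes [233, 80, 148, 156] = e9 50 94 9c is exactly B = 4 bytes: K' = e9 50 94 9c.
K' ⊕ ipad = df 66 a2 aa.  K' ⊕ opad = b5 0c c8 c0.
Inner input = (K'⊕ipad) ∥ m = df 66 a2 aa ∥ 23 84.
Inner hash: sum = 223+102+162+170+35+132 = 824 → 03 38.
Outer input = (K'⊕opad) ∥ inner = b5 0c c8 c0 ∥ 03 38.
Outer hash (tag): sum = 181+12+200+192+3+56 = 644 → 02 84.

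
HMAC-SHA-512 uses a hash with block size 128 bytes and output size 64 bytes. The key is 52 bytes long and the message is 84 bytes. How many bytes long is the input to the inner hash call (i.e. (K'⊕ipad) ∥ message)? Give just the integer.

212

Key is 52 ≤ 128 bytes, zero-padded: |K'| = 128.
Inner input = (K'⊕ipad) ∥ m → 128 + 84 = 212 bytes.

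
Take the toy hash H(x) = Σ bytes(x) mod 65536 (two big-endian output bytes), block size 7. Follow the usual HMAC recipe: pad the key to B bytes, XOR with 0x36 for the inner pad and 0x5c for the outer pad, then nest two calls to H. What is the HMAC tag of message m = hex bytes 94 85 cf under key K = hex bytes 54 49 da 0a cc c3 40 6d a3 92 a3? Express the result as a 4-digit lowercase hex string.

03bd

Key hex bytes 54 49 da 0a cc c3 40 6d a3 92 a3 is 11 bytes > B = 7, so hash it first: H(key) = 05 95, then zero-pad to 7 bytes: K' = 05 95 00 00 00 00 00.
K' ⊕ ipad = 33 a3 36 36 36 36 36.  K' ⊕ opad = 59 c9 5c 5c 5c 5c 5c.
Inner input = (K'⊕ipad) ∥ m = 33 a3 36 36 36 36 36 ∥ 94 85 cf.
Inner hash: sum = 51+163+54+54+54+54+54+148+133+207 = 972 → 03 cc.
Outer input = (K'⊕opad) ∥ inner = 59 c9 5c 5c 5c 5c 5c ∥ 03 cc.
Outer hash (tag): sum = 89+201+92+92+92+92+92+3+204 = 957 → 03 bd.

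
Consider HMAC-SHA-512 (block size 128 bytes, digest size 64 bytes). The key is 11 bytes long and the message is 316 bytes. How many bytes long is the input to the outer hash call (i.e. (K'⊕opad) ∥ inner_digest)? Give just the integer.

192

Key is 11 ≤ 128 bytes, zero-padded: |K'| = 128.
Outer input = (K'⊕opad) ∥ H(inner) → 128 + 64 = 192 bytes.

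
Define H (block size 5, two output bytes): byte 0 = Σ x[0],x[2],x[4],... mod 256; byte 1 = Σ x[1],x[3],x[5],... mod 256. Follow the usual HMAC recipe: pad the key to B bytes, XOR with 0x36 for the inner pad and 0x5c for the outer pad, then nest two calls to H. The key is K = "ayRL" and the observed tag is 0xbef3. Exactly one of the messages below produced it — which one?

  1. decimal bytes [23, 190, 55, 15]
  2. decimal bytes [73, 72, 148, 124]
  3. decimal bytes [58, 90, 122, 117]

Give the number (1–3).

Key "ayRL" = 61 79 52 4c is 4 bytes ≤ B = 5; zero-pad to 5 bytes: K' = 61 79 52 4c 00.
K' ⊕ ipad = 57 4f 64 7a 36; K' ⊕ opad = 3d 25 0e 10 5c.
m1: inner = H(57 4f 64 7a 36 17 be 37 0f) = be 17; tag = H(3d 25 0e 10 5c be 17) = bef3 ← matches
m2: inner = H(57 4f 64 7a 36 49 48 94 7c) = b5 a6; tag = H(3d 25 0e 10 5c b5 a6) = 4dea
m3: inner = H(57 4f 64 7a 36 3a 5a 7a 75) = c0 7d; tag = H(3d 25 0e 10 5c c0 7d) = 24f5

1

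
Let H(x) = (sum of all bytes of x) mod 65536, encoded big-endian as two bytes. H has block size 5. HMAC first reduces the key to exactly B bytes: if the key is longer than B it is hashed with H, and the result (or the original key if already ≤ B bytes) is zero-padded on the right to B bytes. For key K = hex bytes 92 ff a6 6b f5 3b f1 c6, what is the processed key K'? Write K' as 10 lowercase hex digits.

|K| = 8 > B = 5, so first hash the key.
H(K): sum = 146+255+166+107+245+59+241+198 = 1417 → 05 89.
Zero-pad H(K) = 05 89 to 5 bytes: K' = 05 89 00 00 00.

0589000000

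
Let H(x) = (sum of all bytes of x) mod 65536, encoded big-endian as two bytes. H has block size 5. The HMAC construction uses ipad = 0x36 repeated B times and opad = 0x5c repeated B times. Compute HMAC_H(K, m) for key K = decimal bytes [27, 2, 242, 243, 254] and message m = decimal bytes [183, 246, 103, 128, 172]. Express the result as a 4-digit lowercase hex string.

Key decimal bytes [27, 2, 242, 243, 254] = 1b 02 f2 f3 fe is exactly B = 5 bytes: K' = 1b 02 f2 f3 fe.
K' ⊕ ipad = 2d 34 c4 c5 c8.  K' ⊕ opad = 47 5e ae af a2.
Inner input = (K'⊕ipad) ∥ m = 2d 34 c4 c5 c8 ∥ b7 f6 67 80 ac.
Inner hash: sum = 45+52+196+197+200+183+246+103+128+172 = 1522 → 05 f2.
Outer input = (K'⊕opad) ∥ inner = 47 5e ae af a2 ∥ 05 f2.
Outer hash (tag): sum = 71+94+174+175+162+5+242 = 923 → 03 9b.

039b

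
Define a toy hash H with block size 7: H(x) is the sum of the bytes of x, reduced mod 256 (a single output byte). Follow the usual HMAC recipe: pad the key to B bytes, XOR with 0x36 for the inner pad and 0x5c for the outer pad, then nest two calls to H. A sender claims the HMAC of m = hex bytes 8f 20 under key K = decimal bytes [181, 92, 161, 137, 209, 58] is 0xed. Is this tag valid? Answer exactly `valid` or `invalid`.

Key decimal bytes [181, 92, 161, 137, 209, 58] = b5 5c a1 89 d1 3a is 6 bytes ≤ B = 7; zero-pad to 7 bytes: K' = b5 5c a1 89 d1 3a 00.
K' ⊕ ipad = 83 6a 97 bf e7 0c 36; K' ⊕ opad = e9 00 fd d5 8d 66 5c.
Inner hash: sum = 131+106+151+191+231+12+54+143+32 = 1051; mod 256 = 27 → 1b.
Outer hash (recomputed tag): sum = 233+0+253+213+141+102+92+27 = 1061; mod 256 = 37 → 25.
Recomputed tag = 25; claimed = ed → mismatch.

invalid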